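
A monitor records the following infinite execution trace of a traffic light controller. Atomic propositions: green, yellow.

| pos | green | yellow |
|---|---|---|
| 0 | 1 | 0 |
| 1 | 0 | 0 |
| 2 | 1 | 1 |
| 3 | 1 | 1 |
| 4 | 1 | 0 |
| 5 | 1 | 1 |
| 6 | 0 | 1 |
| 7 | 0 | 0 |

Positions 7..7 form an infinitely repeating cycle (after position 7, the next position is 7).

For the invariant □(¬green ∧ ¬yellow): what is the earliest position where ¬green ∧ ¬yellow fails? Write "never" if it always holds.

0

At position 0 the labels are {green}, so ¬green ∧ ¬yellow is false there. This is the first violation.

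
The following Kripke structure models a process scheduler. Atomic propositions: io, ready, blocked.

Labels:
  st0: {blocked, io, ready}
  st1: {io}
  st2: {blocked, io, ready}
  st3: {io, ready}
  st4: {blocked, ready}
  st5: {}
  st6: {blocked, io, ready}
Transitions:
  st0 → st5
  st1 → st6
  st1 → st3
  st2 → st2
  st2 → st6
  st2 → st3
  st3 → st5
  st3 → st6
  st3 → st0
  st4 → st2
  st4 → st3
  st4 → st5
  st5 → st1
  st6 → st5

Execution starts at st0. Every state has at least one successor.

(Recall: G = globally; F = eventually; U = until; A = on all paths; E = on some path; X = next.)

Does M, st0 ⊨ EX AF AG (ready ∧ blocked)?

Violated

States satisfying AF AG (ready ∧ blocked): ∅.
States satisfying EX AF AG (ready ∧ blocked): ∅.
No suitable path/successor from st0 witnesses the formula.
st0 ∉ Sat(EX AF AG (ready ∧ blocked)).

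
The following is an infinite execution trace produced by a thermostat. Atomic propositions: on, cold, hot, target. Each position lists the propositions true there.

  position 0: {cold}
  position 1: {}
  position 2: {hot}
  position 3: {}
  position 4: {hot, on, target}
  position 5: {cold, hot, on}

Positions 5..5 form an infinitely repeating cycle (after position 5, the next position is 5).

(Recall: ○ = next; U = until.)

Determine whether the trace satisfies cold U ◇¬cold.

Walking from position 0: ◇¬cold first holds at position 0, and cold holds at every earlier position along the way, so cold U ◇¬cold holds.

Yes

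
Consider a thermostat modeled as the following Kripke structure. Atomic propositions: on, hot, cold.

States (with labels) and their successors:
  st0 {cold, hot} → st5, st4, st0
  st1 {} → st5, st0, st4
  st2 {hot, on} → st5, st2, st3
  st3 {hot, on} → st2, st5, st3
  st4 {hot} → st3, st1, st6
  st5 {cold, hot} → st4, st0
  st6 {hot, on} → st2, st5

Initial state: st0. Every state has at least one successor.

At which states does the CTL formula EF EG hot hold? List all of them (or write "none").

{st0, st1, st2, st3, st4, st5, st6}

States satisfying EG hot: {st0, st2, st3, st4, st5, st6}.
States satisfying EF EG hot: {st0, st1, st2, st3, st4, st5, st6}.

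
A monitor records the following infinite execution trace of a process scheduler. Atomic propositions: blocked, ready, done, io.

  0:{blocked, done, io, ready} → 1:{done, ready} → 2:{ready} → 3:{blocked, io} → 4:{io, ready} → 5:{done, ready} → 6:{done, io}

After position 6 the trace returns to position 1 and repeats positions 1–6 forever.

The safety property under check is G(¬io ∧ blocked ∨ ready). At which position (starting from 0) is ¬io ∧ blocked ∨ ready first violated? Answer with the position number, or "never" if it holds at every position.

Check ¬io ∧ blocked ∨ ready at each position in order: 0 ✓, 1 ✓, 2 ✓.
At position 3 the labels are {blocked, io}, so ¬io ∧ blocked ∨ ready is false there. This is the first violation.

3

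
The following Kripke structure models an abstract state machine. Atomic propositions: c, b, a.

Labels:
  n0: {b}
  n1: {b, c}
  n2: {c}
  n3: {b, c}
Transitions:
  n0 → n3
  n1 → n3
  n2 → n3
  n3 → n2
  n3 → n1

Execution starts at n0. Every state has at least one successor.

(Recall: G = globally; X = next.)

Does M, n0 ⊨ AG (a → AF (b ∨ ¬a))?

Holds

States satisfying a → AF (b ∨ ¬a): {n0, n1, n2, n3}.
States satisfying AG (a → AF (b ∨ ¬a)): {n0, n1, n2, n3}.
Every state reachable from n0 satisfies a → AF (b ∨ ¬a).
n0 ∈ Sat(AG (a → AF (b ∨ ¬a))).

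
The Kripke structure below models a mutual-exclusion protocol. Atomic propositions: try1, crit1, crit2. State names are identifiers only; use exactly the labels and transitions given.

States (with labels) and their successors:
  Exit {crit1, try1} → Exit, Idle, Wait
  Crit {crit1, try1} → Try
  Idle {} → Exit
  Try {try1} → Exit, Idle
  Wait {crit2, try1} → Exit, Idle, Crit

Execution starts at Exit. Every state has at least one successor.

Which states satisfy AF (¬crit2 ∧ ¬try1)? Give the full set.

States satisfying ¬crit2 ∧ ¬try1: {Idle}.
States satisfying AF (¬crit2 ∧ ¬try1): {Idle}.

{Idle}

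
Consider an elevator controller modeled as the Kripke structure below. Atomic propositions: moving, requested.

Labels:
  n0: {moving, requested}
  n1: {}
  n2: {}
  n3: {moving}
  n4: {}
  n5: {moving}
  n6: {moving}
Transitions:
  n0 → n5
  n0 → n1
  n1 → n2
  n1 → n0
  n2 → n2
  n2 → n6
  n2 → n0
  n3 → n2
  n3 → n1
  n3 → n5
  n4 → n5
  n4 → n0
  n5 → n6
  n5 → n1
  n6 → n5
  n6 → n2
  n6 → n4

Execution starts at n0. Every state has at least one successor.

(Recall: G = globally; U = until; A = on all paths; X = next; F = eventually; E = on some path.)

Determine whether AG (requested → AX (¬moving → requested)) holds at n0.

Does not hold

States satisfying requested → AX (¬moving → requested): {n1, n2, n3, n4, n5, n6}.
States satisfying AG (requested → AX (¬moving → requested)): ∅.
n0 is reachable from n0 and violates requested → AX (¬moving → requested), so AG fails at n0.
n0 ∉ Sat(AG (requested → AX (¬moving → requested))).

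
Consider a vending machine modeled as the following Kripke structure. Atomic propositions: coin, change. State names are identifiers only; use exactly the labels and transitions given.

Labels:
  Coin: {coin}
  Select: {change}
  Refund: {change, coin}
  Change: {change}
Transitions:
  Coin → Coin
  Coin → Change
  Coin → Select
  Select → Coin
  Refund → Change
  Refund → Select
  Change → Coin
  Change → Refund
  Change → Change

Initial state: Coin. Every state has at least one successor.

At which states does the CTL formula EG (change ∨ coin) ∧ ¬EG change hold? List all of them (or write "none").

States satisfying change ∨ coin: {Coin, Select, Refund, Change}.
States satisfying EG (change ∨ coin): {Coin, Select, Refund, Change}.
States satisfying change: {Select, Refund, Change}.
States satisfying EG change: {Refund, Change}.
States satisfying ¬EG change: {Coin, Select}.
States satisfying EG (change ∨ coin) ∧ ¬EG change: {Coin, Select}.

{Coin, Select}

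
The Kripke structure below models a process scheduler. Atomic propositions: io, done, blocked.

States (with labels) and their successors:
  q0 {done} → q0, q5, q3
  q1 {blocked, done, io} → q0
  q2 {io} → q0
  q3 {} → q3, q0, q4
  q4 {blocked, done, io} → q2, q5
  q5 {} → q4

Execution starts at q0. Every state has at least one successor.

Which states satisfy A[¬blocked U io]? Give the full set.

States satisfying ¬blocked: {q0, q2, q3, q5}.
States satisfying io: {q1, q2, q4}.
States satisfying A[¬blocked U io]: {q1, q2, q4, q5}.

{q1, q2, q4, q5}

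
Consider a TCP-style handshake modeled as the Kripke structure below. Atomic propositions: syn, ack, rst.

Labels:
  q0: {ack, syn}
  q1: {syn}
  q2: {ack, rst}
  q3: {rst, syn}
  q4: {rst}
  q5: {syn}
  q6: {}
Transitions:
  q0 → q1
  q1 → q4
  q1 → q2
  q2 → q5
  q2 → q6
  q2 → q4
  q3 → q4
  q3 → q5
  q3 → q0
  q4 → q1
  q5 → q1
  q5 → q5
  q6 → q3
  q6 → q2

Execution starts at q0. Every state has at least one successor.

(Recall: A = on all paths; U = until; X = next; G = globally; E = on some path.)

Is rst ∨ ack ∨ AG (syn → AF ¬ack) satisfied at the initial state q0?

States satisfying rst ∨ ack: {q0, q2, q3, q4}.
States satisfying syn → AF ¬ack: {q0, q1, q2, q3, q4, q5, q6}.
States satisfying AG (syn → AF ¬ack): {q0, q1, q2, q3, q4, q5, q6}.
States satisfying rst ∨ ack ∨ AG (syn → AF ¬ack): {q0, q1, q2, q3, q4, q5, q6}.
q0 ∈ Sat(rst ∨ ack ∨ AG (syn → AF ¬ack)).

Holds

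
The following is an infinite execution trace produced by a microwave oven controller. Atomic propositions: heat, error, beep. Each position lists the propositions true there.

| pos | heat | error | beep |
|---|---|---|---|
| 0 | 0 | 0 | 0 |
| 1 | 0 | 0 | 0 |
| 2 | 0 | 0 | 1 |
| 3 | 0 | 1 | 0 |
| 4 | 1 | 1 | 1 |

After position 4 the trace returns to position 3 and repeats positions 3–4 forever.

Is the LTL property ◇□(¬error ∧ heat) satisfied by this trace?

Violated

□(¬error ∧ heat) is false at every position 0..4, so it never becomes true and ◇□(¬error ∧ heat) fails.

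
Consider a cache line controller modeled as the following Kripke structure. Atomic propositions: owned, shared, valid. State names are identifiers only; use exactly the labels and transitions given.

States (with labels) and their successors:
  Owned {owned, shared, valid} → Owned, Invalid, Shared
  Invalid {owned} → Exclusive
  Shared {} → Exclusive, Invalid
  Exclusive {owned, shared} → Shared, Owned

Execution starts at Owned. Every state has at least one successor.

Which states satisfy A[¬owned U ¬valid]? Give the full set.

States satisfying ¬owned: {Shared}.
States satisfying ¬valid: {Invalid, Shared, Exclusive}.
States satisfying A[¬owned U ¬valid]: {Invalid, Shared, Exclusive}.

{Invalid, Shared, Exclusive}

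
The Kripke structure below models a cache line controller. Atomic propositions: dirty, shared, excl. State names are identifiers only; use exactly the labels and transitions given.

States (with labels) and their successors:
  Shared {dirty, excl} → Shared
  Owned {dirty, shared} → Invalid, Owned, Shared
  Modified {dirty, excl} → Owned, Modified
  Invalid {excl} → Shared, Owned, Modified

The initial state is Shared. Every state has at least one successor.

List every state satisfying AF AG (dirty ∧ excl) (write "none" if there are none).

{Shared}

States satisfying AG (dirty ∧ excl): {Shared}.
States satisfying AF AG (dirty ∧ excl): {Shared}.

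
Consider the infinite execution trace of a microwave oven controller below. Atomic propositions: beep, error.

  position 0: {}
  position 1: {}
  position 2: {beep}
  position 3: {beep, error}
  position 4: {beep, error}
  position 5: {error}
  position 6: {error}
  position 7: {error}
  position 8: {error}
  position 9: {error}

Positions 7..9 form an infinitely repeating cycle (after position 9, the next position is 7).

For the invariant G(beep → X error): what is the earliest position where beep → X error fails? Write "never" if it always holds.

beep → X error holds at every position 0..9, and those are all the positions the trace ever visits, so the invariant G(beep → X error) is never violated.

never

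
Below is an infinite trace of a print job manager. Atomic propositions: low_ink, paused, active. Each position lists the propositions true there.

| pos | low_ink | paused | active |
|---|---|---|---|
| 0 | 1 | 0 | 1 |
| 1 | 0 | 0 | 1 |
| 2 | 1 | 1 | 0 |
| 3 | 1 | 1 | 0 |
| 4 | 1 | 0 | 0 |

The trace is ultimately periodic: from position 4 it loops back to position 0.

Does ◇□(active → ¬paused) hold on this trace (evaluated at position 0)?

□(active → ¬paused) holds at position 0, which is reachable from 0, so ◇□(active → ¬paused) holds.

Holds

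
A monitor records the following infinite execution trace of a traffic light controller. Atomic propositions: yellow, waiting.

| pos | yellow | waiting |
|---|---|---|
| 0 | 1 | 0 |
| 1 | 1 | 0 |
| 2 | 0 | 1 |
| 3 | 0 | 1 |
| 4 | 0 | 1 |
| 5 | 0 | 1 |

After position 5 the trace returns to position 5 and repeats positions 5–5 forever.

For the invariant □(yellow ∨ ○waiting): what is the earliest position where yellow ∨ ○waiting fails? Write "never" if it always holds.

yellow ∨ ○waiting holds at every position 0..5, and those are all the positions the trace ever visits, so the invariant □(yellow ∨ ○waiting) is never violated.

never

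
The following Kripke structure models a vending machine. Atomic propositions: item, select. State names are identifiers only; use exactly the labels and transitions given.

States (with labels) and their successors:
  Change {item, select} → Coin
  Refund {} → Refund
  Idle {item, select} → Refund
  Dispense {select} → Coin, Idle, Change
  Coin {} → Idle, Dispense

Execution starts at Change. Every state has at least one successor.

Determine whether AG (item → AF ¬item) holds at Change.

States satisfying item → AF ¬item: {Change, Refund, Idle, Dispense, Coin}.
States satisfying AG (item → AF ¬item): {Change, Refund, Idle, Dispense, Coin}.
Every state reachable from Change satisfies item → AF ¬item.
Change ∈ Sat(AG (item → AF ¬item)).

Satisfied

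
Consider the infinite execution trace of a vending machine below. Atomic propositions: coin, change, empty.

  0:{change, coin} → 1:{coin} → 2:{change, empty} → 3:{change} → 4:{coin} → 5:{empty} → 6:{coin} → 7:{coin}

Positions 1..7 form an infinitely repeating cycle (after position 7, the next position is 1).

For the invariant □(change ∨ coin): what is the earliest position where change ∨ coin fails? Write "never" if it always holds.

Check change ∨ coin at each position in order: 0 ✓, 1 ✓, 2 ✓, 3 ✓, 4 ✓.
At position 5 the labels are {empty}, so change ∨ coin is false there. This is the first violation.

5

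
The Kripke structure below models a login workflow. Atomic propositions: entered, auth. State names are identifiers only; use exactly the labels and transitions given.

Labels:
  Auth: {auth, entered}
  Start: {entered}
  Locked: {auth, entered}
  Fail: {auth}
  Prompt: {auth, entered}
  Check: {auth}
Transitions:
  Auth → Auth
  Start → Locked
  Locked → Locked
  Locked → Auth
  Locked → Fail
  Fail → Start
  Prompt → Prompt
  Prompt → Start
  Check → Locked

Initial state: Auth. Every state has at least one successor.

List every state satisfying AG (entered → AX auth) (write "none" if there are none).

{Auth, Start, Locked, Fail, Check}

States satisfying entered → AX auth: {Auth, Start, Locked, Fail, Check}.
States satisfying AG (entered → AX auth): {Auth, Start, Locked, Fail, Check}.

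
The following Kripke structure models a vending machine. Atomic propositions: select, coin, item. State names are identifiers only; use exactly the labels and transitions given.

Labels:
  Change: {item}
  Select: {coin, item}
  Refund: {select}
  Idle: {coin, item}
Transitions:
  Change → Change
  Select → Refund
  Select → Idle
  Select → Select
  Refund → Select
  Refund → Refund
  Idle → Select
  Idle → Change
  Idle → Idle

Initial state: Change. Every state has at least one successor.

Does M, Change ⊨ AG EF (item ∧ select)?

States satisfying EF (item ∧ select): ∅.
States satisfying AG EF (item ∧ select): ∅.
Change is reachable from Change and violates EF (item ∧ select), so AG fails at Change.
Change ∉ Sat(AG EF (item ∧ select)).

Violated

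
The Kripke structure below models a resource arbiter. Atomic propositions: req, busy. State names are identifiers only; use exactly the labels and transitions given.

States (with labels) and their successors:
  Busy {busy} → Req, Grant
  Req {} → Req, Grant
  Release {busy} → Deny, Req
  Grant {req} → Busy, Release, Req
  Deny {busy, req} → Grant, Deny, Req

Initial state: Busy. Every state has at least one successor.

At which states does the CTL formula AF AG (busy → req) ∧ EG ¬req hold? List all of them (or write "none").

States satisfying AG (busy → req): ∅.
States satisfying AF AG (busy → req): ∅.
States satisfying ¬req: {Busy, Req, Release}.
States satisfying EG ¬req: {Busy, Req, Release}.
States satisfying AF AG (busy → req) ∧ EG ¬req: ∅.

none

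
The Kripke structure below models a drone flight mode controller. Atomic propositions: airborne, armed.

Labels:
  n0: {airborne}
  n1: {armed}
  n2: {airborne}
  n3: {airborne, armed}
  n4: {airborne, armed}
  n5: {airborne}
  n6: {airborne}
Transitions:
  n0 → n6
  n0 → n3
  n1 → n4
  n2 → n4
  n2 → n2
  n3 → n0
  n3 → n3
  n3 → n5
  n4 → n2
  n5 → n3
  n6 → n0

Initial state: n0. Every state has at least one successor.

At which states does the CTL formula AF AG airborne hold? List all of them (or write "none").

States satisfying AG airborne: {n0, n2, n3, n4, n5, n6}.
States satisfying AF AG airborne: {n0, n1, n2, n3, n4, n5, n6}.

{n0, n1, n2, n3, n4, n5, n6}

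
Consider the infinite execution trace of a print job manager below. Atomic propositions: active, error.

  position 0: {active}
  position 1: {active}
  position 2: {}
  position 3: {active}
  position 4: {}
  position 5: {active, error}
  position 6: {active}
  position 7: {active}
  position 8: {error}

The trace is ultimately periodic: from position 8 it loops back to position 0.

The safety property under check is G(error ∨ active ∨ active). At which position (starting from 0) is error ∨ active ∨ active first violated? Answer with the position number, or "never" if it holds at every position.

Check error ∨ active ∨ active at each position in order: 0 ✓, 1 ✓.
At position 2 the labels are {}, so error ∨ active ∨ active is false there. This is the first violation.

2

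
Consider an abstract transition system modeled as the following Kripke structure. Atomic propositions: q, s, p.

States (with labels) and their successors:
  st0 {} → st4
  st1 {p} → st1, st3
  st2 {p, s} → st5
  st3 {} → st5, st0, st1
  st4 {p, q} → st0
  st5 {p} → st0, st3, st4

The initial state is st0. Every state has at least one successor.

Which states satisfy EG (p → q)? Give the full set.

States satisfying p → q: {st0, st3, st4}.
States satisfying EG (p → q): {st0, st3, st4}.

{st0, st3, st4}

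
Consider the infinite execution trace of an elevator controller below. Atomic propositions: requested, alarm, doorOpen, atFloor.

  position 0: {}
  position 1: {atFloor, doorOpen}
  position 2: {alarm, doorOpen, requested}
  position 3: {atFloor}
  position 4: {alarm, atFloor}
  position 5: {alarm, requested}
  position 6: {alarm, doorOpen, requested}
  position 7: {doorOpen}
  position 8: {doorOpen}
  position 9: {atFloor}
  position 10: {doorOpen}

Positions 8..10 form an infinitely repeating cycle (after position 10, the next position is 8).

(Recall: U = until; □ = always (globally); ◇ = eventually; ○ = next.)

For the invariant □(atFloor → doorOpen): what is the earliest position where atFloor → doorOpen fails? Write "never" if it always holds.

Check atFloor → doorOpen at each position in order: 0 ✓, 1 ✓, 2 ✓.
At position 3 the labels are {atFloor}, so atFloor → doorOpen is false there. This is the first violation.

3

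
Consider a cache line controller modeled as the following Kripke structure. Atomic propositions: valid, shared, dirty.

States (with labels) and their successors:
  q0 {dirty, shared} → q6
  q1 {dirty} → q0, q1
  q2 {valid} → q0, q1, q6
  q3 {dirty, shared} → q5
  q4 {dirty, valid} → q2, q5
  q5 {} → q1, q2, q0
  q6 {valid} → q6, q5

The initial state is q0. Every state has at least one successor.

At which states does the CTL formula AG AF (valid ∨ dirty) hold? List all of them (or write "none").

States satisfying AF (valid ∨ dirty): {q0, q1, q2, q3, q4, q5, q6}.
States satisfying AG AF (valid ∨ dirty): {q0, q1, q2, q3, q4, q5, q6}.

{q0, q1, q2, q3, q4, q5, q6}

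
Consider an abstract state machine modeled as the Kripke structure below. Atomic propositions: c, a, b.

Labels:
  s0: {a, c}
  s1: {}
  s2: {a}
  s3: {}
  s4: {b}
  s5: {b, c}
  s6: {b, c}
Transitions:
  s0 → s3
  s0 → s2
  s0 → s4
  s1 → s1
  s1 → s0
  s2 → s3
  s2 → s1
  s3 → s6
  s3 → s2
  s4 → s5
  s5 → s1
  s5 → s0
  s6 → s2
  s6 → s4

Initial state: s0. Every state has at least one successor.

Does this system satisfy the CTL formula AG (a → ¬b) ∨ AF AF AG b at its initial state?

Holds

States satisfying a → ¬b: {s0, s1, s2, s3, s4, s5, s6}.
States satisfying AG (a → ¬b): {s0, s1, s2, s3, s4, s5, s6}.
States satisfying AF AG b: ∅.
States satisfying AF AF AG b: ∅.
States satisfying AG (a → ¬b) ∨ AF AF AG b: {s0, s1, s2, s3, s4, s5, s6}.
s0 ∈ Sat(AG (a → ¬b) ∨ AF AF AG b).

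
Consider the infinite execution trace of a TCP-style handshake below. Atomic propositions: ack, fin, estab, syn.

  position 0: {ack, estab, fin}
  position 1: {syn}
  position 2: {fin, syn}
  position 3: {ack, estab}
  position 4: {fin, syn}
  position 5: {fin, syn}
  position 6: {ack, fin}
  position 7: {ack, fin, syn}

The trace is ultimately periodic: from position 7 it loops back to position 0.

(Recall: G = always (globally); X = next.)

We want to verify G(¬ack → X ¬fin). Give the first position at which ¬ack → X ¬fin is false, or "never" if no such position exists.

Check ¬ack → X ¬fin at each position in order: 0 ✓.
At position 1 the labels are {syn} and the next position 2 has {fin, syn}, so ¬ack → X ¬fin is false there. This is the first violation.

1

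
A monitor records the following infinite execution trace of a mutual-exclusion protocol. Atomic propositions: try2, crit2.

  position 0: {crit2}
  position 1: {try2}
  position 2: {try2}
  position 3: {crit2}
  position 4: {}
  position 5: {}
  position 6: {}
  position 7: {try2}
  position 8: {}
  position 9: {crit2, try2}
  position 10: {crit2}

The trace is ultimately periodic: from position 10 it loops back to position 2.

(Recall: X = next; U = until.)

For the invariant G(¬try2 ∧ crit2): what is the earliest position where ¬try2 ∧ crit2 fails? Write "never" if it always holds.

Check ¬try2 ∧ crit2 at each position in order: 0 ✓.
At position 1 the labels are {try2}, so ¬try2 ∧ crit2 is false there. This is the first violation.

1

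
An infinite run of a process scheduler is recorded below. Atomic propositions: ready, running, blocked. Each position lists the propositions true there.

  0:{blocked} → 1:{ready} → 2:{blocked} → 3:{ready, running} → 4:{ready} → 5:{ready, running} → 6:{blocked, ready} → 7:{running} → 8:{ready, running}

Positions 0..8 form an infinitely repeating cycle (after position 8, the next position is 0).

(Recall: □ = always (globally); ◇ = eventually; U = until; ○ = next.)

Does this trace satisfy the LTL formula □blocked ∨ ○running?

No

blocked must hold at every position from 0 onward. It fails at position 1, so □blocked is false.
The position after 0 is 1; running is false there.
At position 0: □blocked is false; ○running is false; so □blocked ∨ ○running is false.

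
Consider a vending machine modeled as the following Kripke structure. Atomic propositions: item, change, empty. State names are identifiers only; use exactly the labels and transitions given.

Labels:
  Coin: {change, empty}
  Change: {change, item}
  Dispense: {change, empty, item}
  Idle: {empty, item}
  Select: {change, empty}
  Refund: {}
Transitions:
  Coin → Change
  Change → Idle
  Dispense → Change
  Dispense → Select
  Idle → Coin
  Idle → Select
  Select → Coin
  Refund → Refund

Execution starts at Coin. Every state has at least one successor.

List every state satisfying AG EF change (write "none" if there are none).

States satisfying EF change: {Coin, Change, Dispense, Idle, Select}.
States satisfying AG EF change: {Coin, Change, Dispense, Idle, Select}.

{Coin, Change, Dispense, Idle, Select}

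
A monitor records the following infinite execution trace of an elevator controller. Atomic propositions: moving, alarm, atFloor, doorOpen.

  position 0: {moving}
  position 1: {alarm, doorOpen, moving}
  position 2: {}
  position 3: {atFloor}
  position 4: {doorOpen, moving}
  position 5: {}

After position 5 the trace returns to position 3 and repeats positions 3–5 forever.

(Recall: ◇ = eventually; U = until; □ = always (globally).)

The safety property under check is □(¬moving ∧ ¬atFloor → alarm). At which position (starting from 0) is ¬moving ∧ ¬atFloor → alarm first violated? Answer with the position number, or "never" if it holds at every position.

2

Check ¬moving ∧ ¬atFloor → alarm at each position in order: 0 ✓, 1 ✓.
At position 2 the labels are {}, so ¬moving ∧ ¬atFloor → alarm is false there. This is the first violation.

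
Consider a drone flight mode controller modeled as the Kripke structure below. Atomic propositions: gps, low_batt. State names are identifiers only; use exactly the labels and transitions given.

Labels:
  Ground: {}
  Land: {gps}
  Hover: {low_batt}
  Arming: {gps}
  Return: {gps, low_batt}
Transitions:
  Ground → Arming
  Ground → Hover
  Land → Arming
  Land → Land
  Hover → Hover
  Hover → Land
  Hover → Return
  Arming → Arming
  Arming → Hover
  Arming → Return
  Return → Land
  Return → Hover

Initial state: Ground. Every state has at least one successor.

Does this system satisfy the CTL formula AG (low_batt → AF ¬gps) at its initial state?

Does not hold

States satisfying low_batt → AF ¬gps: {Ground, Land, Hover, Arming}.
States satisfying AG (low_batt → AF ¬gps): ∅.
Return is reachable from Ground and violates low_batt → AF ¬gps, so AG fails at Ground.
Ground ∉ Sat(AG (low_batt → AF ¬gps)).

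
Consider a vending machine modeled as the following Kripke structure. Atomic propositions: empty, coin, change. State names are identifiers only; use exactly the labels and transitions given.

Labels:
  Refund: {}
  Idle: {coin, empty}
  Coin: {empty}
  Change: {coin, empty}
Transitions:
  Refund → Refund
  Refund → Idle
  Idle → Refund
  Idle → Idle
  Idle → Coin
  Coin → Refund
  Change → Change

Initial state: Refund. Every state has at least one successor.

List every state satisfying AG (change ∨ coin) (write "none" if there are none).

States satisfying change ∨ coin: {Idle, Change}.
States satisfying AG (change ∨ coin): {Change}.

{Change}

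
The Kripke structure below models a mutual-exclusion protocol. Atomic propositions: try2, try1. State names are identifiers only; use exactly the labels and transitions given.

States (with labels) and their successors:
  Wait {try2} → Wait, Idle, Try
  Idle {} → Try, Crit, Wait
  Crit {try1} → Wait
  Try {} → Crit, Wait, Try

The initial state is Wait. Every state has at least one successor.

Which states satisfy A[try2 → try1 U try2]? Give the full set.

States satisfying try2 → try1: {Idle, Crit, Try}.
States satisfying try2: {Wait}.
States satisfying A[try2 → try1 U try2]: {Wait, Crit}.

{Wait, Crit}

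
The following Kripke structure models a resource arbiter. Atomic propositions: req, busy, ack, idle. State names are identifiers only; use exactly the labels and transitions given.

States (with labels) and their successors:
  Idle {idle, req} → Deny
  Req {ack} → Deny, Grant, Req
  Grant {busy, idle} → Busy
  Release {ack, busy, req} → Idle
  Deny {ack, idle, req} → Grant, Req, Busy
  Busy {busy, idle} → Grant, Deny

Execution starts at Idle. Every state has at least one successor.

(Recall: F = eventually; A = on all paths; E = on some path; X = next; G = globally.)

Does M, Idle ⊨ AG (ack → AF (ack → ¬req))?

States satisfying ack → AF (ack → ¬req): {Idle, Req, Grant, Release, Deny, Busy}.
States satisfying AG (ack → AF (ack → ¬req)): {Idle, Req, Grant, Release, Deny, Busy}.
Every state reachable from Idle satisfies ack → AF (ack → ¬req).
Idle ∈ Sat(AG (ack → AF (ack → ¬req))).

Satisfied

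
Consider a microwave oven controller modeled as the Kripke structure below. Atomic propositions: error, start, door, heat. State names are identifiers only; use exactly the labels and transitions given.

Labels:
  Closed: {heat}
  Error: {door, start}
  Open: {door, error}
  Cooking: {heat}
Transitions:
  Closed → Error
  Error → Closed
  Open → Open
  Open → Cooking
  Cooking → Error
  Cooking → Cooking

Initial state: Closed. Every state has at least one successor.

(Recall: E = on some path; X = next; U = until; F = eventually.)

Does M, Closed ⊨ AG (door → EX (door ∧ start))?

States satisfying door → EX (door ∧ start): {Closed, Cooking}.
States satisfying AG (door → EX (door ∧ start)): ∅.
Error is reachable from Closed and violates door → EX (door ∧ start), so AG fails at Closed.
Closed ∉ Sat(AG (door → EX (door ∧ start))).

Does not hold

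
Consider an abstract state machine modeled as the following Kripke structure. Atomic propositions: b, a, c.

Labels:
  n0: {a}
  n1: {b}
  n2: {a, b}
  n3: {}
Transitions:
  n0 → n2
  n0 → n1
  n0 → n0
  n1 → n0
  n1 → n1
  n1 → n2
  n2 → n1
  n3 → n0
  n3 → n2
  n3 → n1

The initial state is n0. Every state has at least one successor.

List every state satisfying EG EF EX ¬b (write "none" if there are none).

States satisfying EF EX ¬b: {n0, n1, n2, n3}.
States satisfying EG EF EX ¬b: {n0, n1, n2, n3}.

{n0, n1, n2, n3}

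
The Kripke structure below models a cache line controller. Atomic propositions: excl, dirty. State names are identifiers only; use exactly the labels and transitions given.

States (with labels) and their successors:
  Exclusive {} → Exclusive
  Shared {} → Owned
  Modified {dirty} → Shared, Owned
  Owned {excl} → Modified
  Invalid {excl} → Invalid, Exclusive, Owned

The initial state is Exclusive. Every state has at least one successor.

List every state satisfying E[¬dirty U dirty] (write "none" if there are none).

{Shared, Modified, Owned, Invalid}

States satisfying ¬dirty: {Exclusive, Shared, Owned, Invalid}.
States satisfying dirty: {Modified}.
States satisfying E[¬dirty U dirty]: {Shared, Modified, Owned, Invalid}.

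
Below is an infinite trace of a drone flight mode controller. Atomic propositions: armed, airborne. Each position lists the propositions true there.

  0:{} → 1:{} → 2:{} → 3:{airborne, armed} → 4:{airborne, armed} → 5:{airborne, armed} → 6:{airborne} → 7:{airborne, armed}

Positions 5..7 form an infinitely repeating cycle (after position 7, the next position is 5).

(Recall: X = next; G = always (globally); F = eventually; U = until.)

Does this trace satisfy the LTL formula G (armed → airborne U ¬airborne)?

armed → airborne U ¬airborne must hold at every position from 0 onward. It fails at position 3, so G (armed → airborne U ¬airborne) is false.
Positions where armed holds: 3, 4, 5, 7.
Check airborne U ¬airborne at each: 3→fails, 4→fails, 5→fails, 7→fails.

No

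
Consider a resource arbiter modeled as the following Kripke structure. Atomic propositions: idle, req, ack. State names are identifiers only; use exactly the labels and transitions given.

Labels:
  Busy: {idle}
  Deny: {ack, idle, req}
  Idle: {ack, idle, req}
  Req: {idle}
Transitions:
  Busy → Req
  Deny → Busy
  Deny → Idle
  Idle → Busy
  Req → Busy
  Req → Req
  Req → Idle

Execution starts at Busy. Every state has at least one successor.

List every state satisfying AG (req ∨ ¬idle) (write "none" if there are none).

none

States satisfying req ∨ ¬idle: {Deny, Idle}.
States satisfying AG (req ∨ ¬idle): ∅.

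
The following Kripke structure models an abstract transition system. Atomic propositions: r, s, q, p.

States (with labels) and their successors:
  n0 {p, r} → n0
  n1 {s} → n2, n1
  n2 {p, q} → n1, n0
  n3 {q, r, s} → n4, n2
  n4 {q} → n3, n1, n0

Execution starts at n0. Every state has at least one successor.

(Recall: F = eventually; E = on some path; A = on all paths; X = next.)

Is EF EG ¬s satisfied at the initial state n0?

Yes

States satisfying EG ¬s: {n0, n2, n4}.
States satisfying EF EG ¬s: {n0, n1, n2, n3, n4}.
Some path from n0 reaches a state where EG ¬s holds.
n0 ∈ Sat(EF EG ¬s).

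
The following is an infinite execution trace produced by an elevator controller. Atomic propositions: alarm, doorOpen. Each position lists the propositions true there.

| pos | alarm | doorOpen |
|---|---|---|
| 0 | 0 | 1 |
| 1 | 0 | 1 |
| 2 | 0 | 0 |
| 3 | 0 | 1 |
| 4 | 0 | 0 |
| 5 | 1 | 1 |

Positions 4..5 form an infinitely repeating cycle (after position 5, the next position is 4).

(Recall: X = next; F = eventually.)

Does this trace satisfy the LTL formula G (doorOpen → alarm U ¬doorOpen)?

Violated

doorOpen → alarm U ¬doorOpen must hold at every position from 0 onward. It fails at position 0, so G (doorOpen → alarm U ¬doorOpen) is false.
Positions where doorOpen holds: 0, 1, 3, 5.
Check alarm U ¬doorOpen at each: 0→fails, 1→fails, 3→fails, 5→ok.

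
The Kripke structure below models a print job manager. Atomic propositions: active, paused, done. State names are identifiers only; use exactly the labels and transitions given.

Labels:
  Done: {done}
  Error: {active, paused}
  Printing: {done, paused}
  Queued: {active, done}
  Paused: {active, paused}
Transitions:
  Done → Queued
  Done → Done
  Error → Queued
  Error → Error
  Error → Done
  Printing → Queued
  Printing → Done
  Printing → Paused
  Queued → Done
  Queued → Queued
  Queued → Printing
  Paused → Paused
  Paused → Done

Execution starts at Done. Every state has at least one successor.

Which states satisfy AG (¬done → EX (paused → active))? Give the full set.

States satisfying ¬done → EX (paused → active): {Done, Error, Printing, Queued, Paused}.
States satisfying AG (¬done → EX (paused → active)): {Done, Error, Printing, Queued, Paused}.

{Done, Error, Printing, Queued, Paused}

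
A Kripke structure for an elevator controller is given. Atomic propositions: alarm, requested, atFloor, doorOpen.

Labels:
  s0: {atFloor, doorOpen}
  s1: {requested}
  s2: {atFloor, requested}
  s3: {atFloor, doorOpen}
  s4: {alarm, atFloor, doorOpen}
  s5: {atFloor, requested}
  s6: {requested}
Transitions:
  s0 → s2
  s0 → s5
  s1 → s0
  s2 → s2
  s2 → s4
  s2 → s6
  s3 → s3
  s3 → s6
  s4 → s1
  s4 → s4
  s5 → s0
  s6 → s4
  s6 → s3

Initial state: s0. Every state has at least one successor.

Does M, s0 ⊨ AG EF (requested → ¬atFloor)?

Yes

States satisfying EF (requested → ¬atFloor): {s0, s1, s2, s3, s4, s5, s6}.
States satisfying AG EF (requested → ¬atFloor): {s0, s1, s2, s3, s4, s5, s6}.
Every state reachable from s0 satisfies EF (requested → ¬atFloor).
s0 ∈ Sat(AG EF (requested → ¬atFloor)).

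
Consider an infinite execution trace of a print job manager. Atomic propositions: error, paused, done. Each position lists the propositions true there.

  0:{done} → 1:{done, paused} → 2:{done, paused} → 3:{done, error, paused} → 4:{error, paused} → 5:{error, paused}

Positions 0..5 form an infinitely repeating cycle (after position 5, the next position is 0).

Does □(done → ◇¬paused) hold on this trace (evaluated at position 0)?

Yes

done → ◇¬paused holds at every position 0..5, and those are all positions ever visited, so □(done → ◇¬paused) holds.
Positions where done holds: 0, 1, 2, 3.
Check ◇¬paused at each: 0→ok, 1→ok, 2→ok, 3→ok.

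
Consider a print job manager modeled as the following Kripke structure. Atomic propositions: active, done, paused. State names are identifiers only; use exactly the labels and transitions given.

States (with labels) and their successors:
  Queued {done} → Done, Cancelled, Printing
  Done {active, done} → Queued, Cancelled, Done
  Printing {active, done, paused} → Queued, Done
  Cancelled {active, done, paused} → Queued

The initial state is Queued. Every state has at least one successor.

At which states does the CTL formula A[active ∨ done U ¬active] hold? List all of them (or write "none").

States satisfying active ∨ done: {Queued, Done, Printing, Cancelled}.
States satisfying ¬active: {Queued}.
States satisfying A[active ∨ done U ¬active]: {Queued, Cancelled}.

{Queued, Cancelled}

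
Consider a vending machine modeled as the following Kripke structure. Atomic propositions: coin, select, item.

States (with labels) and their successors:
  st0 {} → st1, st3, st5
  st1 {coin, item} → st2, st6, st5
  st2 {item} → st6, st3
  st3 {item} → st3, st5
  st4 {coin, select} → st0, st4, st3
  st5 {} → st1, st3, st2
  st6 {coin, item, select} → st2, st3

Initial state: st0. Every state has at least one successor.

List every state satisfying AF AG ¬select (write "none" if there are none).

States satisfying AG ¬select: ∅.
States satisfying AF AG ¬select: ∅.

none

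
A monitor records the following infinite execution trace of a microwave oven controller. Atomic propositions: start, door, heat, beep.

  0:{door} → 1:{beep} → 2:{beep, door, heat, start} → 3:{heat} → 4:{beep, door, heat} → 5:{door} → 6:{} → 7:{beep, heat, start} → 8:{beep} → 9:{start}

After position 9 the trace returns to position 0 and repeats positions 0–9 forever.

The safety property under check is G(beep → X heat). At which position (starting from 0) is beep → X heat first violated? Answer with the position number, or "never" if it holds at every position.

Check beep → X heat at each position in order: 0 ✓, 1 ✓, 2 ✓, 3 ✓.
At position 4 the labels are {beep, door, heat} and the next position 5 has {door}, so beep → X heat is false there. This is the first violation.

4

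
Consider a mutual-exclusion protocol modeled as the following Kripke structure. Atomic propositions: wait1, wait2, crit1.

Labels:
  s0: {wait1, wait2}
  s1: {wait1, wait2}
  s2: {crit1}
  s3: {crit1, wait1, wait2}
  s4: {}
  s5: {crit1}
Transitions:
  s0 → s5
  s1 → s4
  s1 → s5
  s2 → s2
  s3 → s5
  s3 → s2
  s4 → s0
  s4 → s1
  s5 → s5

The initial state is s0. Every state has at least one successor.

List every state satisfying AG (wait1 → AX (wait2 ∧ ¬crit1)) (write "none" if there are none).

{s2, s5}

States satisfying wait1 → AX (wait2 ∧ ¬crit1): {s2, s4, s5}.
States satisfying AG (wait1 → AX (wait2 ∧ ¬crit1)): {s2, s5}.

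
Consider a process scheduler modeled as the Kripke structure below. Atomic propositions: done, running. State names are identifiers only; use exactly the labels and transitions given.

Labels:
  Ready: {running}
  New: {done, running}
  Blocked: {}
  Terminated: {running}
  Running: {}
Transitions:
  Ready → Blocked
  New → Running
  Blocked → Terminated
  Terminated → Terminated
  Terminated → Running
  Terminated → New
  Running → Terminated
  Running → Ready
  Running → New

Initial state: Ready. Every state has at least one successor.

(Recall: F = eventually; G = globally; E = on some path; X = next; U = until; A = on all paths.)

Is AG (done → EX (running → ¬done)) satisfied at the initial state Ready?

States satisfying done → EX (running → ¬done): {Ready, New, Blocked, Terminated, Running}.
States satisfying AG (done → EX (running → ¬done)): {Ready, New, Blocked, Terminated, Running}.
Every state reachable from Ready satisfies done → EX (running → ¬done).
Ready ∈ Sat(AG (done → EX (running → ¬done))).

Satisfied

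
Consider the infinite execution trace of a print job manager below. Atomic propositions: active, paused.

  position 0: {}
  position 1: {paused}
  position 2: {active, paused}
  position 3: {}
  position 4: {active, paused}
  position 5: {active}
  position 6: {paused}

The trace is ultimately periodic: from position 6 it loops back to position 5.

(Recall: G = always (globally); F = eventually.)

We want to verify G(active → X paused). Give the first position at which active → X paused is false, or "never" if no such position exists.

Check active → X paused at each position in order: 0 ✓, 1 ✓.
At position 2 the labels are {active, paused} and the next position 3 has {}, so active → X paused is false there. This is the first violation.

2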